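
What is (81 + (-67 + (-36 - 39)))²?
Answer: 3721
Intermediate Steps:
(81 + (-67 + (-36 - 39)))² = (81 + (-67 - 75))² = (81 - 142)² = (-61)² = 3721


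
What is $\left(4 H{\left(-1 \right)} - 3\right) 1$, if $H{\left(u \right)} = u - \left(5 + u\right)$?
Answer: $-23$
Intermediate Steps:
$H{\left(u \right)} = -5$
$\left(4 H{\left(-1 \right)} - 3\right) 1 = \left(4 \left(-5\right) - 3\right) 1 = \left(-20 - 3\right) 1 = \left(-23\right) 1 = -23$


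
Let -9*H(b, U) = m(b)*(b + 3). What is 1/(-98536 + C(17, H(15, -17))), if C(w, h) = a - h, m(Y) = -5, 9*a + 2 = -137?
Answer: -9/887053 ≈ -1.0146e-5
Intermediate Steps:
a = -139/9 (a = -2/9 + (⅑)*(-137) = -2/9 - 137/9 = -139/9 ≈ -15.444)
H(b, U) = 5/3 + 5*b/9 (H(b, U) = -(-5)*(b + 3)/9 = -(-5)*(3 + b)/9 = -(-15 - 5*b)/9 = 5/3 + 5*b/9)
C(w, h) = -139/9 - h
1/(-98536 + C(17, H(15, -17))) = 1/(-98536 + (-139/9 - (5/3 + (5/9)*15))) = 1/(-98536 + (-139/9 - (5/3 + 25/3))) = 1/(-98536 + (-139/9 - 1*10)) = 1/(-98536 + (-139/9 - 10)) = 1/(-98536 - 229/9) = 1/(-887053/9) = -9/887053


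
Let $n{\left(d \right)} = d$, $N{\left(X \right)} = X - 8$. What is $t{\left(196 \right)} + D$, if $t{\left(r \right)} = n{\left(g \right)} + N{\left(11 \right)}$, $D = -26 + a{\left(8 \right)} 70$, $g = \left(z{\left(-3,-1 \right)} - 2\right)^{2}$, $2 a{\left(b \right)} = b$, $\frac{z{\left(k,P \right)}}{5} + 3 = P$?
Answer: $741$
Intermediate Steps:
$z{\left(k,P \right)} = -15 + 5 P$
$a{\left(b \right)} = \frac{b}{2}$
$N{\left(X \right)} = -8 + X$
$g = 484$ ($g = \left(\left(-15 + 5 \left(-1\right)\right) - 2\right)^{2} = \left(\left(-15 - 5\right) - 2\right)^{2} = \left(-20 - 2\right)^{2} = \left(-22\right)^{2} = 484$)
$D = 254$ ($D = -26 + \frac{1}{2} \cdot 8 \cdot 70 = -26 + 4 \cdot 70 = -26 + 280 = 254$)
$t{\left(r \right)} = 487$ ($t{\left(r \right)} = 484 + \left(-8 + 11\right) = 484 + 3 = 487$)
$t{\left(196 \right)} + D = 487 + 254 = 741$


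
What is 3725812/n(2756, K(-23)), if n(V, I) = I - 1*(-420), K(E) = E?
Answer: 3725812/397 ≈ 9384.9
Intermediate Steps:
n(V, I) = 420 + I (n(V, I) = I + 420 = 420 + I)
3725812/n(2756, K(-23)) = 3725812/(420 - 23) = 3725812/397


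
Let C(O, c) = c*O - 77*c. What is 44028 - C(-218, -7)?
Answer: 41963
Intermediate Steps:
C(O, c) = -77*c + O*c (C(O, c) = O*c - 77*c = -77*c + O*c)
44028 - C(-218, -7) = 44028 - (-7)*(-77 - 218) = 44028 - (-7)*(-295) = 44028 - 1*2065 = 44028 - 2065 = 41963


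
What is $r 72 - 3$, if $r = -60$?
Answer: $-4323$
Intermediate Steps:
$r 72 - 3 = \left(-60\right) 72 - 3 = -4320 - 3 = -4323$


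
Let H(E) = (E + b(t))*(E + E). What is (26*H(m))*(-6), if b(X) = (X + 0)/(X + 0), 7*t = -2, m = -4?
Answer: -3744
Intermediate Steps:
t = -2/7 (t = (⅐)*(-2) = -2/7 ≈ -0.28571)
b(X) = 1 (b(X) = X/X = 1)
H(E) = 2*E*(1 + E) (H(E) = (E + 1)*(E + E) = (1 + E)*(2*E) = 2*E*(1 + E))
(26*H(m))*(-6) = (26*(2*(-4)*(1 - 4)))*(-6) = (26*(2*(-4)*(-3)))*(-6) = (26*24)*(-6) = 624*(-6) = -3744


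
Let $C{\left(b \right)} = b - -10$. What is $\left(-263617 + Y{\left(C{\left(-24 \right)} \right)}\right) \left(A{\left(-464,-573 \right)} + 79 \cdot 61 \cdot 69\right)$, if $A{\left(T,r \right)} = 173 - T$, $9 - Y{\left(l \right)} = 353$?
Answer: $-87938079228$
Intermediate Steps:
$C{\left(b \right)} = 10 + b$ ($C{\left(b \right)} = b + 10 = 10 + b$)
$Y{\left(l \right)} = -344$ ($Y{\left(l \right)} = 9 - 353 = -344$)
$\left(-263617 + Y{\left(C{\left(-24 \right)} \right)}\right) \left(A{\left(-464,-573 \right)} + 79 \cdot 61 \cdot 69\right) = \left(-263617 - 344\right) \left(\left(173 - -464\right) + 79 \cdot 61 \cdot 69\right) = - 263961 \left(\left(173 + 464\right) + 4819 \cdot 69\right) = - 263961 \left(637 + 332511\right) = \left(-263961\right) 333148 = -87938079228$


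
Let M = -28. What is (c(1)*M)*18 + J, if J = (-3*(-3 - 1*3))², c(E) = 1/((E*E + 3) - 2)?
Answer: 72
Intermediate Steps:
c(E) = 1/(1 + E²) (c(E) = 1/((E² + 3) - 2) = 1/((3 + E²) - 2) = 1/(1 + E²))
J = 324 (J = (-3*(-3 - 3))² = (-3*(-6))² = 18² = 324)
(c(1)*M)*18 + J = (-28/(1 + 1²))*18 + 324 = (-28/(1 + 1))*18 + 324 = (-28/2)*18 + 324 = ((½)*(-28))*18 + 324 = -14*18 + 324 = -252 + 324 = 72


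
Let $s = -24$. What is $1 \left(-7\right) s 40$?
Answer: $6720$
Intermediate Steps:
$1 \left(-7\right) s 40 = 1 \left(-7\right) \left(-24\right) 40 = \left(-7\right) \left(-24\right) 40 = 168 \cdot 40 = 6720$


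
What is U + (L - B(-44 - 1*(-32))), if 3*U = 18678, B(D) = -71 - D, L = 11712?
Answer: 17997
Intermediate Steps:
U = 6226 (U = (1/3)*18678 = 6226)
U + (L - B(-44 - 1*(-32))) = 6226 + (11712 - (-71 - (-44 - 1*(-32)))) = 6226 + (11712 - (-71 - (-44 + 32))) = 6226 + (11712 - (-71 - 1*(-12))) = 6226 + (11712 - (-71 + 12)) = 6226 + (11712 - 1*(-59)) = 6226 + (11712 + 59) = 6226 + 11771 = 17997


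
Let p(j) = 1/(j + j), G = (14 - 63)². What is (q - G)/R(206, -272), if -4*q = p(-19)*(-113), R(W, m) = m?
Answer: 365065/41344 ≈ 8.8299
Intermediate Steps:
G = 2401 (G = (-49)² = 2401)
p(j) = 1/(2*j)
q = -113/152 (q = -(½)/(-19)*(-113)/4 = -(½)*(-1/19)*(-113)/4 = -(-1)*(-113)/152 = -¼*113/38 = -113/152 ≈ -0.74342)
(q - G)/R(206, -272) = (-113/152 - 1*2401)/(-272) = (-113/152 - 2401)*(-1/272) = -365065/152*(-1/272) = 365065/41344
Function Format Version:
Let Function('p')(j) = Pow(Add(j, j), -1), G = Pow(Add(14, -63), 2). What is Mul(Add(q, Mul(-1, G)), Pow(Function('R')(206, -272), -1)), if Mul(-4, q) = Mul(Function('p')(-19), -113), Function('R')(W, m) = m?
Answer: Rational(365065, 41344) ≈ 8.8299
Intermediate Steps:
G = 2401 (G = Pow(-49, 2) = 2401)
Function('p')(j) = Mul(Rational(1, 2), Pow(j, -1)) (Function('p')(j) = Pow(Mul(2, j), -1) = Mul(Rational(1, 2), Pow(j, -1)))
q = Rational(-113, 152) (q = Mul(Rational(-1, 4), Mul(Mul(Rational(1, 2), Pow(-19, -1)), -113)) = Mul(Rational(-1, 4), Mul(Mul(Rational(1, 2), Rational(-1, 19)), -113)) = Mul(Rational(-1, 4), Mul(Rational(-1, 38), -113)) = Mul(Rational(-1, 4), Rational(113, 38)) = Rational(-113, 152) ≈ -0.74342)
Mul(Add(q, Mul(-1, G)), Pow(Function('R')(206, -272), -1)) = Mul(Add(Rational(-113, 152), Mul(-1, 2401)), Pow(-272, -1)) = Mul(Add(Rational(-113, 152), -2401), Rational(-1, 272)) = Mul(Rational(-365065, 152), Rational(-1, 272)) = Rational(365065, 41344)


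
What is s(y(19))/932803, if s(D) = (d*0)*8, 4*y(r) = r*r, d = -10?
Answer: 0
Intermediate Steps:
y(r) = r²/4 (y(r) = (r*r)/4 = r²/4)
s(D) = 0 (s(D) = -10*0*8 = 0*8 = 0)
s(y(19))/932803 = 0/932803 = 0*(1/932803) = 0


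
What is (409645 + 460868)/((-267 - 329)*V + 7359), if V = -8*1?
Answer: 870513/12127 ≈ 71.783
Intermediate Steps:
V = -8
(409645 + 460868)/((-267 - 329)*V + 7359) = (409645 + 460868)/((-267 - 329)*(-8) + 7359) = 870513/(-596*(-8) + 7359) = 870513/(4768 + 7359) = 870513/12127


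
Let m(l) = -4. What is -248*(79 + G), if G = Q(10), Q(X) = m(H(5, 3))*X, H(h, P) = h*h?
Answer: -9672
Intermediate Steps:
H(h, P) = h²
Q(X) = -4*X
G = -40 (G = -4*10 = -40)
-248*(79 + G) = -248*(79 - 40) = -248*39 = -9672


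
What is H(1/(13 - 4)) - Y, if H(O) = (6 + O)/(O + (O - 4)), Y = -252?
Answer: 8513/34 ≈ 250.38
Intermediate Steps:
H(O) = (6 + O)/(-4 + 2*O) (H(O) = (6 + O)/(O + (-4 + O)) = (6 + O)/(-4 + 2*O))
H(1/(13 - 4)) - Y = (6 + 1/(13 - 4))/(2*(-2 + 1/(13 - 4))) - 1*(-252) = (6 + 1/9)/(2*(-2 + 1/9)) + 252 = (6 + ⅑)/(2*(-2 + ⅑)) + 252 = (½)*(55/9)/(-17/9) + 252 = (½)*(-9/17)*(55/9) + 252 = -55/34 + 252 = 8513/34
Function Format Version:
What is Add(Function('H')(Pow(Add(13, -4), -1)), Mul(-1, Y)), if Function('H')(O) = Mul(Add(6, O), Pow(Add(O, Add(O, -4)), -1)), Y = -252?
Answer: Rational(8513, 34) ≈ 250.38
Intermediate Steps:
Function('H')(O) = Mul(Pow(Add(-4, Mul(2, O)), -1), Add(6, O)) (Function('H')(O) = Mul(Add(6, O), Pow(Add(O, Add(-4, O)), -1)) = Mul(Add(6, O), Pow(Add(-4, Mul(2, O)), -1)) = Mul(Pow(Add(-4, Mul(2, O)), -1), Add(6, O)))
Add(Function('H')(Pow(Add(13, -4), -1)), Mul(-1, Y)) = Add(Mul(Rational(1, 2), Pow(Add(-2, Pow(Add(13, -4), -1)), -1), Add(6, Pow(Add(13, -4), -1))), Mul(-1, -252)) = Add(Mul(Rational(1, 2), Pow(Add(-2, Pow(9, -1)), -1), Add(6, Pow(9, -1))), 252) = Add(Mul(Rational(1, 2), Pow(Add(-2, Rational(1, 9)), -1), Add(6, Rational(1, 9))), 252) = Add(Mul(Rational(1, 2), Pow(Rational(-17, 9), -1), Rational(55, 9)), 252) = Add(Mul(Rational(1, 2), Rational(-9, 17), Rational(55, 9)), 252) = Add(Rational(-55, 34), 252) = Rational(8513, 34)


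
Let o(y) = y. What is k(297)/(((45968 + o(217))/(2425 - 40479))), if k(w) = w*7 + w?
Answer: -30138768/15395 ≈ -1957.7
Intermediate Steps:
k(w) = 8*w (k(w) = 7*w + w = 8*w)
k(297)/(((45968 + o(217))/(2425 - 40479))) = (8*297)/(((45968 + 217)/(2425 - 40479))) = 2376/((46185/(-38054))) = 2376/((46185*(-1/38054))) = 2376/(-46185/38054) = 2376*(-38054/46185) = -30138768/15395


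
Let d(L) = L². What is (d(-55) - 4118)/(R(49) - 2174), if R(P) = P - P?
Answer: 1093/2174 ≈ 0.50276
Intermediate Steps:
R(P) = 0
(d(-55) - 4118)/(R(49) - 2174) = ((-55)² - 4118)/(0 - 2174) = (3025 - 4118)/(-2174) = -1093*(-1/2174) = 1093/2174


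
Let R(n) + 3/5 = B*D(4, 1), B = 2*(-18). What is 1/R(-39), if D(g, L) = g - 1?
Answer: -5/543 ≈ -0.0092081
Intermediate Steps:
D(g, L) = -1 + g
B = -36
R(n) = -543/5 (R(n) = -⅗ - 36*(-1 + 4) = -⅗ - 36*3 = -⅗ - 108 = -543/5)
1/R(-39) = 1/(-543/5) = -5/543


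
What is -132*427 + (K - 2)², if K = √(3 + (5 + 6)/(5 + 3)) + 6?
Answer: -450749/8 + 2*√70 ≈ -56327.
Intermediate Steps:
K = 6 + √70/4 (K = √(3 + 11/8) + 6 = √(35/8) + 6 = √70/4 + 6 = 6 + √70/4 ≈ 8.0916)
-132*427 + (K - 2)² = -132*427 + ((6 + √70/4) - 2)² = -56364 + (4 + √70/4)²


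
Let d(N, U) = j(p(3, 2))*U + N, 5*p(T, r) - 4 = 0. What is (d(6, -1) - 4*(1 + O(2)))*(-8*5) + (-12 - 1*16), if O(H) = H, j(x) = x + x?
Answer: 276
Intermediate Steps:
p(T, r) = ⅘ (p(T, r) = ⅘ + (⅕)*0 = ⅘ + 0 = ⅘)
j(x) = 2*x
d(N, U) = N + 8*U/5 (d(N, U) = (2*(⅘))*U + N = 8*U/5 + N = N + 8*U/5)
(d(6, -1) - 4*(1 + O(2)))*(-8*5) + (-12 - 1*16) = ((6 + (8/5)*(-1)) - 4*(1 + 2))*(-8*5) + (-12 - 1*16) = ((6 - 8/5) - 4*3)*(-40) + (-12 - 16) = (22/5 - 1*12)*(-40) - 28 = (22/5 - 12)*(-40) - 28 = -38/5*(-40) - 28 = 304 - 28 = 276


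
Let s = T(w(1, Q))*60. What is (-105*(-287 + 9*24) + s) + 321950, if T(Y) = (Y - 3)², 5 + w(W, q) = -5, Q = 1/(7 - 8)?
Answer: 339545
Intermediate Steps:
Q = -1 (Q = 1/(-1) = -1)
w(W, q) = -10 (w(W, q) = -5 - 5 = -10)
T(Y) = (-3 + Y)²
s = 10140 (s = (-3 - 10)²*60 = (-13)²*60 = 169*60 = 10140)
(-105*(-287 + 9*24) + s) + 321950 = (-105*(-287 + 9*24) + 10140) + 321950 = (-105*(-287 + 216) + 10140) + 321950 = (-105*(-71) + 10140) + 321950 = (7455 + 10140) + 321950 = 17595 + 321950 = 339545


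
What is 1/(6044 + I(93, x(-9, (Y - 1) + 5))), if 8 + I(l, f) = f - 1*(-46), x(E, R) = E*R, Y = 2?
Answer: 1/6028 ≈ 0.00016589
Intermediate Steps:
I(l, f) = 38 + f (I(l, f) = -8 + (f - 1*(-46)) = -8 + (f + 46) = -8 + (46 + f) = 38 + f)
1/(6044 + I(93, x(-9, (Y - 1) + 5))) = 1/(6044 + (38 - 9*((2 - 1) + 5))) = 1/(6044 + (38 - 9*(1 + 5))) = 1/(6044 + (38 - 9*6)) = 1/(6044 + (38 - 54)) = 1/(6044 - 16) = 1/6028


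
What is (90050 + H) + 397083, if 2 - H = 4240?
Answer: 482895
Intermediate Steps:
H = -4238 (H = 2 - 1*4240 = 2 - 4240 = -4238)
(90050 + H) + 397083 = (90050 - 4238) + 397083 = 85812 + 397083 = 482895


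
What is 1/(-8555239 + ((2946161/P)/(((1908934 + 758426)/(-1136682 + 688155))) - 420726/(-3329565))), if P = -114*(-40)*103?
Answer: -92695507260633600/793032304901141132275439 ≈ -1.1689e-7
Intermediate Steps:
P = 469680 (P = 4560*103 = 469680)
1/(-8555239 + ((2946161/P)/(((1908934 + 758426)/(-1136682 + 688155))) - 420726/(-3329565))) = 1/(-8555239 + ((2946161/469680)/(((1908934 + 758426)/(-1136682 + 688155))) - 420726/(-3329565))) = 1/(-8555239 + ((2946161*(1/469680))/((2667360/(-448527))) - 420726*(-1/3329565))) = 1/(-8555239 + (2946161/(469680*((2667360*(-1/448527)))) + 140242/1109855)) = 1/(-8555239 + (2946161/(469680*(-889120/149509)) + 140242/1109855)) = 1/(-8555239 + ((2946161/469680)*(-149509/889120) + 140242/1109855)) = 1/(-8555239 + (-440477584949/417601881600 + 140242/1109855)) = 1/(-8555239 - 86060185392845039/92695507260633600) = 1/(-793032304901141132275439/92695507260633600) = -92695507260633600/793032304901141132275439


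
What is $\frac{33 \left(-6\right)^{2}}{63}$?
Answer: $\frac{132}{7} \approx 18.857$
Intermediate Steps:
$\frac{33 \left(-6\right)^{2}}{63} = 33 \cdot 36 \cdot \frac{1}{63} = 1188 \cdot \frac{1}{63} = \frac{132}{7}$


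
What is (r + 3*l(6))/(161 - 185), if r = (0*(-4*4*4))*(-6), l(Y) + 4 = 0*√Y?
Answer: ½ ≈ 0.50000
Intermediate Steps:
l(Y) = -4 (l(Y) = -4 + 0*√Y = -4 + 0 = -4)
r = 0 (r = (0*(-16*4))*(-6) = (0*(-64))*(-6) = 0*(-6) = 0)
(r + 3*l(6))/(161 - 185) = (0 + 3*(-4))/(161 - 185) = (0 - 12)/(-24) = -12*(-1/24) = ½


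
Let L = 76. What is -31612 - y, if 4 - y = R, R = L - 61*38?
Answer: -33858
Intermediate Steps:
R = -2242 (R = 76 - 61*38 = 76 - 2318 = -2242)
y = 2246 (y = 4 - 1*(-2242) = 4 + 2242 = 2246)
-31612 - y = -31612 - 1*2246 = -31612 - 2246 = -33858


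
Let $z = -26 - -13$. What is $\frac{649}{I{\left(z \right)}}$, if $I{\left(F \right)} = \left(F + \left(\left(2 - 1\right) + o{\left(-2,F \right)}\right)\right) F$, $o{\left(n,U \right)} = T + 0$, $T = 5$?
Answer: $\frac{649}{91} \approx 7.1319$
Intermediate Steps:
$o{\left(n,U \right)} = 5$ ($o{\left(n,U \right)} = 5 + 0 = 5$)
$z = -13$ ($z = -26 + 13 = -13$)
$I{\left(F \right)} = F \left(6 + F\right)$ ($I{\left(F \right)} = \left(F + \left(\left(2 - 1\right) + 5\right)\right) F = \left(F + \left(1 + 5\right)\right) F = \left(F + 6\right) F = \left(6 + F\right) F = F \left(6 + F\right)$)
$\frac{649}{I{\left(z \right)}} = \frac{649}{\left(-13\right) \left(6 - 13\right)} = \frac{649}{\left(-13\right) \left(-7\right)} = \frac{649}{91}$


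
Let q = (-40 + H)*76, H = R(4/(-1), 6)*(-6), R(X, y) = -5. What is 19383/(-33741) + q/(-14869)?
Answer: -87520889/167231643 ≈ -0.52335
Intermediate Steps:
H = 30 (H = -5*(-6) = 30)
q = -760 (q = (-40 + 30)*76 = -10*76 = -760)
19383/(-33741) + q/(-14869) = 19383/(-33741) - 760/(-14869) = 19383*(-1/33741) - 760*(-1/14869) = -6461/11247 + 760/14869 = -87520889/167231643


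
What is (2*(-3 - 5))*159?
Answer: -2544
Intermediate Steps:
(2*(-3 - 5))*159 = (2*(-8))*159 = -16*159 = -2544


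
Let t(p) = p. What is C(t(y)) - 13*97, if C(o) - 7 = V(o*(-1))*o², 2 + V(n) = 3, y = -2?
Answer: -1250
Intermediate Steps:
V(n) = 1 (V(n) = -2 + 3 = 1)
C(o) = 7 + o² (C(o) = 7 + 1*o² = 7 + o²)
C(t(y)) - 13*97 = (7 + (-2)²) - 13*97 = (7 + 4) - 1261 = 11 - 1261 = -1250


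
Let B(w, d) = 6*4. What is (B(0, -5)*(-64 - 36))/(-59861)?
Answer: 2400/59861 ≈ 0.040093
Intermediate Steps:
B(w, d) = 24
(B(0, -5)*(-64 - 36))/(-59861) = (24*(-64 - 36))/(-59861) = (24*(-100))*(-1/59861) = -2400*(-1/59861) = 2400/59861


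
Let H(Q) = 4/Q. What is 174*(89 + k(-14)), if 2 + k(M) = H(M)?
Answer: 105618/7 ≈ 15088.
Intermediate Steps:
k(M) = -2 + 4/M
174*(89 + k(-14)) = 174*(89 + (-2 + 4/(-14))) = 174*(89 + (-2 + 4*(-1/14))) = 174*(89 + (-2 - 2/7)) = 174*(89 - 16/7) = 174*(607/7) = 105618/7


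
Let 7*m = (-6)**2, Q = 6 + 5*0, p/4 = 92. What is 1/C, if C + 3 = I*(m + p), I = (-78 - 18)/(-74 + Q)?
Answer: 119/62331 ≈ 0.0019092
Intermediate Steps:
p = 368 (p = 4*92 = 368)
Q = 6 (Q = 6 + 0 = 6)
m = 36/7 (m = (1/7)*(-6)**2 = (1/7)*36 = 36/7 ≈ 5.1429)
I = 24/17 (I = (-78 - 18)/(-74 + 6) = -96/(-68) = -96*(-1/68) = 24/17 ≈ 1.4118)
C = 62331/119 (C = -3 + 24*(36/7 + 368)/17 = -3 + (24/17)*(2612/7) = -3 + 62688/119 = 62331/119 ≈ 523.79)
1/C = 1/(62331/119) = 119/62331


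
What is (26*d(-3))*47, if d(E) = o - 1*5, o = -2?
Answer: -8554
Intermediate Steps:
d(E) = -7 (d(E) = -2 - 1*5 = -2 - 5 = -7)
(26*d(-3))*47 = (26*(-7))*47 = -182*47 = -8554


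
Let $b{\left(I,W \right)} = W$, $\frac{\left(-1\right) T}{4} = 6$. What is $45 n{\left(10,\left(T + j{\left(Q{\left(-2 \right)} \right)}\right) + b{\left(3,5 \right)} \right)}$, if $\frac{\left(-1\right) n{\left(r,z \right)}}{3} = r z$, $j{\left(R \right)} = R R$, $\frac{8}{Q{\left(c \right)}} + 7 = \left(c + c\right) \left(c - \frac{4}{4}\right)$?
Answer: $22194$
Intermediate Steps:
$T = -24$ ($T = \left(-4\right) 6 = -24$)
$Q{\left(c \right)} = \frac{8}{-7 + 2 c \left(-1 + c\right)}$ ($Q{\left(c \right)} = \frac{8}{-7 + \left(c + c\right) \left(c - \frac{4}{4}\right)} = \frac{8}{-7 + 2 c \left(c - 1\right)} = \frac{8}{-7 + 2 c \left(-1 + c\right)}$)
$j{\left(R \right)} = R^{2}$
$n{\left(r,z \right)} = - 3 r z$
$45 n{\left(10,\left(T + j{\left(Q{\left(-2 \right)} \right)}\right) + b{\left(3,5 \right)} \right)} = 45 \left(\left(-3\right) 10 \left(\left(-24 + \left(\frac{8}{-7 - -4 + 2 \left(-2\right)^{2}}\right)^{2}\right) + 5\right)\right) = 45 \left(\left(-3\right) 10 \left(\left(-24 + \left(\frac{8}{-7 + 4 + 2 \cdot 4}\right)^{2}\right) + 5\right)\right) = 45 \left(\left(-3\right) 10 \left(\left(-24 + \left(\frac{8}{-7 + 4 + 8}\right)^{2}\right) + 5\right)\right) = 45 \left(\left(-3\right) 10 \left(\left(-24 + \left(\frac{8}{5}\right)^{2}\right) + 5\right)\right) = 45 \left(\left(-3\right) 10 \left(\left(-24 + \frac{64}{25}\right) + 5\right)\right) = 45 \left(\left(-3\right) 10 \left(- \frac{536}{25} + 5\right)\right) = 45 \left(\left(-3\right) 10 \left(- \frac{411}{25}\right)\right) = 45 \cdot \frac{2466}{5} = 22194$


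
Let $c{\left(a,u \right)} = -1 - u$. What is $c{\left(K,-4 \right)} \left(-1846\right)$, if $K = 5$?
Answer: $-5538$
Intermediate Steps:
$c{\left(K,-4 \right)} \left(-1846\right) = \left(-1 - -4\right) \left(-1846\right) = \left(-1 + 4\right) \left(-1846\right) = 3 \left(-1846\right) = -5538$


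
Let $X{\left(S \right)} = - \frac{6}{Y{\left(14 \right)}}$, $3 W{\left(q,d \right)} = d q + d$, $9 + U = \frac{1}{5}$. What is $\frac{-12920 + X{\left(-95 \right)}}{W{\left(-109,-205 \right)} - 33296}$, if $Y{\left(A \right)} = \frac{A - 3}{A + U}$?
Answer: $\frac{177689}{356345} \approx 0.49864$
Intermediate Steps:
$U = - \frac{44}{5}$ ($U = -9 + \frac{1}{5} = - \frac{44}{5} \approx -8.8$)
$W{\left(q,d \right)} = \frac{d}{3} + \frac{d q}{3}$ ($W{\left(q,d \right)} = \frac{d q + d}{3} = \frac{d + d q}{3} = \frac{d}{3} + \frac{d q}{3}$)
$Y{\left(A \right)} = \frac{-3 + A}{- \frac{44}{5} + A}$ ($Y{\left(A \right)} = \frac{A - 3}{A - \frac{44}{5}} = \frac{-3 + A}{- \frac{44}{5} + A}$)
$X{\left(S \right)} = - \frac{156}{55}$ ($X{\left(S \right)} = - \frac{6}{5 \frac{1}{-44 + 5 \cdot 14} \left(-3 + 14\right)} = - \frac{6}{5 \frac{1}{-44 + 70} \cdot 11} = - \frac{6}{5 \cdot \frac{1}{26} \cdot 11} = - \frac{6}{\frac{55}{26}} = \left(-6\right) \frac{26}{55} = - \frac{156}{55}$)
$\frac{-12920 + X{\left(-95 \right)}}{W{\left(-109,-205 \right)} - 33296} = \frac{-12920 - \frac{156}{55}}{\frac{1}{3} \left(-205\right) \left(1 - 109\right) - 33296} = - \frac{710756}{55 \left(\frac{1}{3} \left(-205\right) \left(-108\right) - 33296\right)} = - \frac{710756}{55 \left(7380 - 33296\right)} = - \frac{710756}{55 \left(-25916\right)} = \left(- \frac{710756}{55}\right) \left(- \frac{1}{25916}\right) = \frac{177689}{356345}$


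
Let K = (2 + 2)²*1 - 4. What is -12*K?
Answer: -144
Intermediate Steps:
K = 12 (K = 4²*1 - 4 = 16*1 - 4 = 16 - 4 = 12)
-12*K = -12*12 = -144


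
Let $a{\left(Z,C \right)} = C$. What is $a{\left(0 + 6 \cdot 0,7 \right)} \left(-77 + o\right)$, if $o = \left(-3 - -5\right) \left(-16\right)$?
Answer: $-763$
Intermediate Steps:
$o = -32$ ($o = \left(-3 + 5\right) \left(-16\right) = 2 \left(-16\right) = -32$)
$a{\left(0 + 6 \cdot 0,7 \right)} \left(-77 + o\right) = 7 \left(-77 - 32\right) = 7 \left(-109\right) = -763$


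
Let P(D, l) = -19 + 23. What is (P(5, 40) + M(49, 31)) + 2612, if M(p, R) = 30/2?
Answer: 2631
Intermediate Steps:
M(p, R) = 15 (M(p, R) = 30*(½) = 15)
P(D, l) = 4
(P(5, 40) + M(49, 31)) + 2612 = (4 + 15) + 2612 = 19 + 2612 = 2631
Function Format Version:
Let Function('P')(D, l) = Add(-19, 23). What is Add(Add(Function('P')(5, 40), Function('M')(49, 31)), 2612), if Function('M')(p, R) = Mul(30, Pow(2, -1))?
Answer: 2631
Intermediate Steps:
Function('M')(p, R) = 15 (Function('M')(p, R) = Mul(30, Rational(1, 2)) = 15)
Function('P')(D, l) = 4
Add(Add(Function('P')(5, 40), Function('M')(49, 31)), 2612) = Add(Add(4, 15), 2612) = Add(19, 2612) = 2631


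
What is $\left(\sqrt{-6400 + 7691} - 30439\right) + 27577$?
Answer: $-2862 + \sqrt{1291} \approx -2826.1$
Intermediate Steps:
$\left(\sqrt{-6400 + 7691} - 30439\right) + 27577 = \left(\sqrt{1291} - 30439\right) + 27577 = \left(-30439 + \sqrt{1291}\right) + 27577 = -2862 + \sqrt{1291}$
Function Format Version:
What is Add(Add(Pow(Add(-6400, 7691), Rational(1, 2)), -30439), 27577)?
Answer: Add(-2862, Pow(1291, Rational(1, 2))) ≈ -2826.1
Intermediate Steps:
Add(Add(Pow(Add(-6400, 7691), Rational(1, 2)), -30439), 27577) = Add(Add(Pow(1291, Rational(1, 2)), -30439), 27577) = Add(Add(-30439, Pow(1291, Rational(1, 2))), 27577) = Add(-2862, Pow(1291, Rational(1, 2)))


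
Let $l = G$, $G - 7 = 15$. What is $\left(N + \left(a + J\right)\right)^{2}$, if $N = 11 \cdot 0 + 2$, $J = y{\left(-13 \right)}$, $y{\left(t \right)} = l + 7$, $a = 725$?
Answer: $571536$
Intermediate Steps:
$G = 22$ ($G = 7 + 15 = 22$)
$l = 22$
$y{\left(t \right)} = 29$ ($y{\left(t \right)} = 22 + 7 = 29$)
$J = 29$
$N = 2$ ($N = 0 + 2 = 2$)
$\left(N + \left(a + J\right)\right)^{2} = \left(2 + \left(725 + 29\right)\right)^{2} = \left(2 + 754\right)^{2} = 756^{2} = 571536$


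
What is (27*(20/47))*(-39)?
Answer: -21060/47 ≈ -448.08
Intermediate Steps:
(27*(20/47))*(-39) = (540/47)*(-39) = -21060/47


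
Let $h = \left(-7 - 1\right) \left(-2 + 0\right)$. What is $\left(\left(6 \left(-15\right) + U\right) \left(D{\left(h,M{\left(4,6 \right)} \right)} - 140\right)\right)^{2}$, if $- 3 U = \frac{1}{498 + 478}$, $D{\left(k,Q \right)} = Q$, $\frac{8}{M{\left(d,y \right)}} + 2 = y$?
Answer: $\frac{36735514926289}{238144} \approx 1.5426 \cdot 10^{8}$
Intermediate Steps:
$M{\left(d,y \right)} = \frac{8}{-2 + y}$
$h = 16$ ($h = \left(-8\right) \left(-2\right) = 16$)
$U = - \frac{1}{2928}$ ($U = - \frac{1}{3 \left(498 + 478\right)} = - \frac{1}{3 \cdot 976} = \left(- \frac{1}{3}\right) \frac{1}{976} = - \frac{1}{2928} \approx -0.00034153$)
$\left(\left(6 \left(-15\right) + U\right) \left(D{\left(h,M{\left(4,6 \right)} \right)} - 140\right)\right)^{2} = \left(\left(6 \left(-15\right) - \frac{1}{2928}\right) \left(\frac{8}{-2 + 6} - 140\right)\right)^{2} = \left(\left(-90 - \frac{1}{2928}\right) \left(\frac{8}{4} - 140\right)\right)^{2} = \left(- \frac{263521 \left(8 \cdot \frac{1}{4} - 140\right)}{2928}\right)^{2} = \left(- \frac{263521 \left(2 - 140\right)}{2928}\right)^{2} = \left(\left(- \frac{263521}{2928}\right) \left(-138\right)\right)^{2} = \left(\frac{6060983}{488}\right)^{2} = \frac{36735514926289}{238144}$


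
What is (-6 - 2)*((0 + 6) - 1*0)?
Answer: -48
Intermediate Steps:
(-6 - 2)*((0 + 6) - 1*0) = -8*(6 + 0) = -8*6 = -48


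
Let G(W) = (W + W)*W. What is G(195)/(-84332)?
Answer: -38025/42166 ≈ -0.90179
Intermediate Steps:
G(W) = 2*W² (G(W) = (2*W)*W = 2*W²)
G(195)/(-84332) = (2*195²)/(-84332) = (2*38025)*(-1/84332) = 76050*(-1/84332) = -38025/42166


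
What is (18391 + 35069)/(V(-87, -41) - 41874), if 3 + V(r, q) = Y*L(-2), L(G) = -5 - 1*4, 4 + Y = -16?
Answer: -5940/4633 ≈ -1.2821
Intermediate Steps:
Y = -20 (Y = -4 - 16 = -20)
L(G) = -9 (L(G) = -5 - 4 = -9)
V(r, q) = 177 (V(r, q) = -3 - 20*(-9) = -3 + 180 = 177)
(18391 + 35069)/(V(-87, -41) - 41874) = (18391 + 35069)/(177 - 41874) = 53460/(-41697) = 53460*(-1/41697) = -5940/4633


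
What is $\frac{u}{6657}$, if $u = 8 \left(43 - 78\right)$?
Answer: $- \frac{40}{951} \approx -0.042061$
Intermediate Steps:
$u = -280$ ($u = 8 \left(-35\right) = -280$)
$\frac{u}{6657} = - \frac{280}{6657} = \left(-280\right) \frac{1}{6657} = - \frac{40}{951}$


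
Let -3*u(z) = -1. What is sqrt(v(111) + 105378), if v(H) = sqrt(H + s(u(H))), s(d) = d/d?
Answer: sqrt(105378 + 4*sqrt(7)) ≈ 324.64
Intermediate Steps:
u(z) = 1/3 (u(z) = -1/3*(-1) = 1/3)
s(d) = 1
v(H) = sqrt(1 + H) (v(H) = sqrt(H + 1) = sqrt(1 + H))
sqrt(v(111) + 105378) = sqrt(sqrt(1 + 111) + 105378) = sqrt(sqrt(112) + 105378) = sqrt(4*sqrt(7) + 105378) = sqrt(105378 + 4*sqrt(7))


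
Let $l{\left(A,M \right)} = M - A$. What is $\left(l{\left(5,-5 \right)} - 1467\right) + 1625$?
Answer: $148$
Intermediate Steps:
$\left(l{\left(5,-5 \right)} - 1467\right) + 1625 = \left(\left(-5 - 5\right) - 1467\right) + 1625 = \left(-10 - 1467\right) + 1625 = -1477 + 1625 = 148$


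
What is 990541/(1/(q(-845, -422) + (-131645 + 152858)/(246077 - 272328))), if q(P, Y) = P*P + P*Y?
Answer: 27838850859475232/26251 ≈ 1.0605e+12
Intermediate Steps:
q(P, Y) = P**2 + P*Y
990541/(1/(q(-845, -422) + (-131645 + 152858)/(246077 - 272328))) = 990541/(1/(-845*(-845 - 422) + (-131645 + 152858)/(246077 - 272328))) = 990541/(1/(-845*(-1267) + 21213/(-26251))) = 990541/(1/(1070615 + 21213*(-1/26251))) = 990541/(1/(1070615 - 21213/26251)) = 990541/(1/(28104693152/26251)) = 990541/(26251/28104693152) = 990541*(28104693152/26251) = 27838850859475232/26251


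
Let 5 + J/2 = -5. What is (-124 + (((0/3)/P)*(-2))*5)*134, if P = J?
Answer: -16616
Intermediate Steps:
J = -20 (J = -10 + 2*(-5) = -10 - 10 = -20)
P = -20
(-124 + (((0/3)/P)*(-2))*5)*134 = (-124 + (((0/3)/(-20))*(-2))*5)*134 = (-124 + (((0*(⅓))*(-1/20))*(-2))*5)*134 = (-124 + ((0*(-1/20))*(-2))*5)*134 = (-124 + (0*(-2))*5)*134 = (-124 + 0*5)*134 = (-124 + 0)*134 = -124*134 = -16616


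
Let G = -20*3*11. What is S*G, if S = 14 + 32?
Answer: -30360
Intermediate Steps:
G = -660 (G = -60*11 = -660)
S = 46
S*G = 46*(-660) = -30360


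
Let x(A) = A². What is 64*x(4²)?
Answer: 16384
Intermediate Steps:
64*x(4²) = 64*(4²)² = 64*16² = 64*256 = 16384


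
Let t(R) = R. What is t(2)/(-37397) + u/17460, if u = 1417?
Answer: 52956629/652951620 ≈ 0.081103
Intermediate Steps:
t(2)/(-37397) + u/17460 = 2/(-37397) + 1417/17460 = 2*(-1/37397) + 1417*(1/17460) = -2/37397 + 1417/17460 = 52956629/652951620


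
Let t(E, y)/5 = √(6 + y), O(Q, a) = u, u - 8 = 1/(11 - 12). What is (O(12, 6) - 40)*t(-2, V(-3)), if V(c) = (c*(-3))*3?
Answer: -165*√33 ≈ -947.85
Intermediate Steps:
u = 7 (u = 8 + 1/(11 - 12) = 8 + 1/(-1) = 8 - 1 = 7)
O(Q, a) = 7
V(c) = -9*c (V(c) = -3*c*3 = -9*c)
t(E, y) = 5*√(6 + y)
(O(12, 6) - 40)*t(-2, V(-3)) = (7 - 40)*(5*√(6 - 9*(-3))) = -165*√(6 + 27) = -165*√33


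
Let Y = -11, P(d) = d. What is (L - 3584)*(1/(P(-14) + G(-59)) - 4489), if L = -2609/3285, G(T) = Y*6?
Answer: 1409675497643/87600 ≈ 1.6092e+7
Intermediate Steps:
G(T) = -66 (G(T) = -11*6 = -66)
L = -2609/3285 (L = -2609*1/3285 = -2609/3285 ≈ -0.79422)
(L - 3584)*(1/(P(-14) + G(-59)) - 4489) = (-2609/3285 - 3584)*(1/(-14 - 66) - 4489) = -11776049*(1/(-80) - 4489)/3285 = -11776049*(-1/80 - 4489)/3285 = -11776049/3285*(-359121/80) = 1409675497643/87600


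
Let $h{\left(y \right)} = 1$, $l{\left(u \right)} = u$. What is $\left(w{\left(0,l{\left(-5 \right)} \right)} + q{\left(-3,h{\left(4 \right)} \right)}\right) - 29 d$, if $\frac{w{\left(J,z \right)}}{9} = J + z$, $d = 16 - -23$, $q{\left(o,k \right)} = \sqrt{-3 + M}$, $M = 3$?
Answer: $-1176$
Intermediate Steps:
$q{\left(o,k \right)} = 0$ ($q{\left(o,k \right)} = \sqrt{-3 + 3} = \sqrt{0} = 0$)
$d = 39$ ($d = 16 + 23 = 39$)
$w{\left(J,z \right)} = 9 J + 9 z$ ($w{\left(J,z \right)} = 9 \left(J + z\right) = 9 J + 9 z$)
$\left(w{\left(0,l{\left(-5 \right)} \right)} + q{\left(-3,h{\left(4 \right)} \right)}\right) - 29 d = \left(\left(9 \cdot 0 + 9 \left(-5\right)\right) + 0\right) - 1131 = \left(\left(0 - 45\right) + 0\right) - 1131 = \left(-45 + 0\right) - 1131 = -45 - 1131 = -1176$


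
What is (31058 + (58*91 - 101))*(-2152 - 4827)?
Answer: -252884065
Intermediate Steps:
(31058 + (58*91 - 101))*(-2152 - 4827) = (31058 + (5278 - 101))*(-6979) = (31058 + 5177)*(-6979) = 36235*(-6979) = -252884065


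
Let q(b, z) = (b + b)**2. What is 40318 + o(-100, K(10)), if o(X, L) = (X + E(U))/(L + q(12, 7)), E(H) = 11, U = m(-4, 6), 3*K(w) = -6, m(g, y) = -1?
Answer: 23142443/574 ≈ 40318.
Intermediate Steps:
K(w) = -2 (K(w) = (1/3)*(-6) = -2)
U = -1
q(b, z) = 4*b**2 (q(b, z) = (2*b)**2 = 4*b**2)
o(X, L) = (11 + X)/(576 + L) (o(X, L) = (X + 11)/(L + 4*12**2) = (11 + X)/(L + 4*144) = (11 + X)/(L + 576) = (11 + X)/(576 + L))
40318 + o(-100, K(10)) = 40318 + (11 - 100)/(576 - 2) = 40318 - 89/574 = 23142443/574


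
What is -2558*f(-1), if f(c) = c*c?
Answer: -2558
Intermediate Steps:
f(c) = c²
-2558*f(-1) = -2558*(-1)² = -2558*1 = -2558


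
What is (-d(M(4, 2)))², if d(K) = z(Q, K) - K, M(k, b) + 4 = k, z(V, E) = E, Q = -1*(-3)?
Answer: 0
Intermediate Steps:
Q = 3
M(k, b) = -4 + k
d(K) = 0 (d(K) = K - K = 0)
(-d(M(4, 2)))² = (-1*0)² = 0² = 0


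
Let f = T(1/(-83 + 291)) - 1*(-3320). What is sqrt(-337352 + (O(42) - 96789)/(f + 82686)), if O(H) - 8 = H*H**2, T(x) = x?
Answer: 2*I*sqrt(26990308939480909302)/17889249 ≈ 580.82*I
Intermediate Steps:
f = 690561/208 (f = 1/(-83 + 291) - 1*(-3320) = 1/208 + 3320 = 690561/208 ≈ 3320.0)
O(H) = 8 + H**3 (O(H) = 8 + H*H**2 = 8 + H**3)
sqrt(-337352 + (O(42) - 96789)/(f + 82686)) = sqrt(-337352 + ((8 + 42**3) - 96789)/(690561/208 + 82686)) = sqrt(-337352 + ((8 + 74088) - 96789)/(17889249/208)) = sqrt(-337352 + (74096 - 96789)*(208/17889249)) = sqrt(-337352 - 22693*208/17889249) = sqrt(-337352 - 4720144/17889249) = sqrt(-6034978648792/17889249) = 2*I*sqrt(26990308939480909302)/17889249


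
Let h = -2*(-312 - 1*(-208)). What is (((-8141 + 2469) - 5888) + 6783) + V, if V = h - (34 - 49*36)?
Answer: -2839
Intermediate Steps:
h = 208 (h = -2*(-312 + 208) = -2*(-104) = 208)
V = 1938 (V = 208 - (34 - 49*36) = 208 - (34 - 1764) = 208 - 1*(-1730) = 208 + 1730 = 1938)
(((-8141 + 2469) - 5888) + 6783) + V = (((-8141 + 2469) - 5888) + 6783) + 1938 = ((-5672 - 5888) + 6783) + 1938 = (-11560 + 6783) + 1938 = -4777 + 1938 = -2839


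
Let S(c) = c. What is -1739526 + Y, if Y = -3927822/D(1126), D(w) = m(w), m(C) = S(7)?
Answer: -16104504/7 ≈ -2.3006e+6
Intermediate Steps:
m(C) = 7
D(w) = 7
Y = -3927822/7 ≈ -5.6112e+5
-1739526 + Y = -1739526 - 3927822/7 = -16104504/7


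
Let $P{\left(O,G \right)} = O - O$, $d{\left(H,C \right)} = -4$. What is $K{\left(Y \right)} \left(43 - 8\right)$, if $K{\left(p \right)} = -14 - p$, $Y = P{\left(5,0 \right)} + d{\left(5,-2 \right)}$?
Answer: $-350$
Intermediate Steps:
$P{\left(O,G \right)} = 0$
$Y = -4$ ($Y = 0 - 4 = -4$)
$K{\left(Y \right)} \left(43 - 8\right) = \left(-14 - -4\right) \left(43 - 8\right) = \left(-14 + 4\right) \left(43 - 8\right) = \left(-10\right) 35 = -350$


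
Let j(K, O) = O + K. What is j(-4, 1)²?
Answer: 9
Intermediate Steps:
j(K, O) = K + O
j(-4, 1)² = (-4 + 1)² = (-3)² = 9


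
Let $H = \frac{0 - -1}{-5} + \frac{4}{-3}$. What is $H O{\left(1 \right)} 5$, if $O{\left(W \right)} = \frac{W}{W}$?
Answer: $- \frac{23}{3} \approx -7.6667$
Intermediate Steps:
$O{\left(W \right)} = 1$
$H = - \frac{23}{15}$ ($H = \left(0 + 1\right) \left(- \frac{1}{5}\right) + 4 \left(- \frac{1}{3}\right) = 1 \left(- \frac{1}{5}\right) - \frac{4}{3} = - \frac{1}{5} - \frac{4}{3} = - \frac{23}{15} \approx -1.5333$)
$H O{\left(1 \right)} 5 = \left(- \frac{23}{15}\right) 1 \cdot 5 = \left(- \frac{23}{15}\right) 5 = - \frac{23}{3}$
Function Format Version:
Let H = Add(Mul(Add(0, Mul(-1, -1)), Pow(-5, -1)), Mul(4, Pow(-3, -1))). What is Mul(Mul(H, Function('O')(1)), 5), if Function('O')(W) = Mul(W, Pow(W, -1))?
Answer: Rational(-23, 3) ≈ -7.6667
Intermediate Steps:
Function('O')(W) = 1
H = Rational(-23, 15) (H = Add(Mul(Add(0, 1), Rational(-1, 5)), Mul(4, Rational(-1, 3))) = Add(Mul(1, Rational(-1, 5)), Rational(-4, 3)) = Add(Rational(-1, 5), Rational(-4, 3)) = Rational(-23, 15) ≈ -1.5333)
Mul(Mul(H, Function('O')(1)), 5) = Mul(Mul(Rational(-23, 15), 1), 5) = Mul(Rational(-23, 15), 5) = Rational(-23, 3)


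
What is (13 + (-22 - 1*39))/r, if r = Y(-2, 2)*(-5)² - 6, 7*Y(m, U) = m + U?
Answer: 8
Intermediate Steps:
Y(m, U) = U/7 + m/7 (Y(m, U) = (m + U)/7 = (U + m)/7 = U/7 + m/7)
r = -6 (r = ((⅐)*2 + (⅐)*(-2))*(-5)² - 6 = (2/7 - 2/7)*25 - 6 = 0*25 - 6 = 0 - 6 = -6)
(13 + (-22 - 1*39))/r = (13 + (-22 - 1*39))/(-6) = -(13 + (-22 - 39))/6 = -(13 - 61)/6 = -⅙*(-48) = 8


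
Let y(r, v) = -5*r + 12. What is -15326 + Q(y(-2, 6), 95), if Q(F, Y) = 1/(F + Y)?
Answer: -1793141/117 ≈ -15326.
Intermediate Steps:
y(r, v) = 12 - 5*r
-15326 + Q(y(-2, 6), 95) = -15326 + 1/((12 - 5*(-2)) + 95) = -15326 + 1/((12 + 10) + 95) = -15326 + 1/(22 + 95) = -15326 + 1/117 = -1793141/117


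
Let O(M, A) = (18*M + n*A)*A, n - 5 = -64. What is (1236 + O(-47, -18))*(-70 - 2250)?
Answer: 6152640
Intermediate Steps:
n = -59 (n = 5 - 64 = -59)
O(M, A) = A*(-59*A + 18*M) (O(M, A) = (18*M - 59*A)*A = (-59*A + 18*M)*A = A*(-59*A + 18*M))
(1236 + O(-47, -18))*(-70 - 2250) = (1236 - 18*(-59*(-18) + 18*(-47)))*(-70 - 2250) = (1236 - 18*(1062 - 846))*(-2320) = (1236 - 18*216)*(-2320) = (1236 - 3888)*(-2320) = -2652*(-2320) = 6152640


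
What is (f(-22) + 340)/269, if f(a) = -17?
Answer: 323/269 ≈ 1.2007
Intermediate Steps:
(f(-22) + 340)/269 = (-17 + 340)/269 = 323*(1/269) = 323/269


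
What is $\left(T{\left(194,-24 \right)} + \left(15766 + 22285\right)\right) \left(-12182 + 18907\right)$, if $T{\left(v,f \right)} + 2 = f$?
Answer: $255718125$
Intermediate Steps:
$T{\left(v,f \right)} = -2 + f$
$\left(T{\left(194,-24 \right)} + \left(15766 + 22285\right)\right) \left(-12182 + 18907\right) = \left(\left(-2 - 24\right) + \left(15766 + 22285\right)\right) \left(-12182 + 18907\right) = \left(-26 + 38051\right) 6725 = 38025 \cdot 6725 = 255718125$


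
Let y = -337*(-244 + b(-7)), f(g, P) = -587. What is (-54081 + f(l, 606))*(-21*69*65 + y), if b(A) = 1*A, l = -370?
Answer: 524703464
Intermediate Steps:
b(A) = A
y = 84587 (y = -337*(-244 - 7) = -337*(-251) = 84587)
(-54081 + f(l, 606))*(-21*69*65 + y) = (-54081 - 587)*(-21*69*65 + 84587) = -54668*(-1449*65 + 84587) = -54668*(-94185 + 84587) = -54668*(-9598) = 524703464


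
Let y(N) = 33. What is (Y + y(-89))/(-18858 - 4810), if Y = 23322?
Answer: -23355/23668 ≈ -0.98678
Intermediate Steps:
(Y + y(-89))/(-18858 - 4810) = (23322 + 33)/(-18858 - 4810) = 23355/(-23668) = 23355*(-1/23668) = -23355/23668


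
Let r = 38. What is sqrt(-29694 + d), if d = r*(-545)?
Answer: 2*I*sqrt(12601) ≈ 224.51*I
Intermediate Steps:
d = -20710 (d = 38*(-545) = -20710)
sqrt(-29694 + d) = sqrt(-29694 - 20710) = sqrt(-50404) = 2*I*sqrt(12601)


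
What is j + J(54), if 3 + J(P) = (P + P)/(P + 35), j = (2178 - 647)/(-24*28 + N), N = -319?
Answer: -293828/88199 ≈ -3.3314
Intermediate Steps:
j = -1531/991 (j = (2178 - 647)/(-24*28 - 319) = 1531/(-672 - 319) = 1531/(-991) = 1531*(-1/991) = -1531/991 ≈ -1.5449)
J(P) = -3 + 2*P/(35 + P) (J(P) = -3 + (P + P)/(P + 35) = -3 + (2*P)/(35 + P) = -3 + 2*P/(35 + P))
j + J(54) = -1531/991 + (-105 - 1*54)/(35 + 54) = -1531/991 + (-105 - 54)/89 = -1531/991 + (1/89)*(-159) = -1531/991 - 159/89 = -293828/88199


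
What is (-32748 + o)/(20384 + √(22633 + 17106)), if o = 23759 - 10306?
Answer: -8026720/8478933 + 19295*√811/59352531 ≈ -0.93741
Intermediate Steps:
o = 13453
(-32748 + o)/(20384 + √(22633 + 17106)) = (-32748 + 13453)/(20384 + √(22633 + 17106)) = -19295/(20384 + √39739) = -19295/(20384 + 7*√811)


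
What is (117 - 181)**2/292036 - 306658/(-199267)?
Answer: 22592843330/14548284403 ≈ 1.5530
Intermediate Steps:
(117 - 181)**2/292036 - 306658/(-199267) = (-64)**2*(1/292036) - 306658*(-1/199267) = 4096*(1/292036) + 306658/199267 = 1024/73009 + 306658/199267 = 22592843330/14548284403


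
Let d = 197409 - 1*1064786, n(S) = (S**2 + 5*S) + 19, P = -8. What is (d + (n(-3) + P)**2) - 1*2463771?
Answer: -3331123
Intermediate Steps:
n(S) = 19 + S**2 + 5*S
d = -867377 (d = 197409 - 1064786 = -867377)
(d + (n(-3) + P)**2) - 1*2463771 = (-867377 + ((19 + (-3)**2 + 5*(-3)) - 8)**2) - 1*2463771 = (-867377 + ((19 + 9 - 15) - 8)**2) - 2463771 = (-867377 + (13 - 8)**2) - 2463771 = (-867377 + 5**2) - 2463771 = (-867377 + 25) - 2463771 = -867352 - 2463771 = -3331123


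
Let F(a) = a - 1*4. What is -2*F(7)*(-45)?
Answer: 270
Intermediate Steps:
F(a) = -4 + a (F(a) = a - 4 = -4 + a)
-2*F(7)*(-45) = -2*(-4 + 7)*(-45) = -2*3*(-45) = -6*(-45) = 270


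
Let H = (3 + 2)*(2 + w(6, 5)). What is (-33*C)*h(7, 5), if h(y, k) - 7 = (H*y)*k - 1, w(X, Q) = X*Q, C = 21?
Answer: -3884958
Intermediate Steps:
w(X, Q) = Q*X
H = 160 (H = (3 + 2)*(2 + 5*6) = 5*(2 + 30) = 5*32 = 160)
h(y, k) = 6 + 160*k*y (h(y, k) = 7 + ((160*y)*k - 1) = 7 + (160*k*y - 1) = 7 + (-1 + 160*k*y) = 6 + 160*k*y)
(-33*C)*h(7, 5) = (-33*21)*(6 + 160*5*7) = -693*(6 + 5600) = -693*5606 = -3884958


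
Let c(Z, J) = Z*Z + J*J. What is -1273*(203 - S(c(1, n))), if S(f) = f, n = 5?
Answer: -225321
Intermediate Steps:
c(Z, J) = J**2 + Z**2 (c(Z, J) = Z**2 + J**2 = J**2 + Z**2)
-1273*(203 - S(c(1, n))) = -1273*(203 - (5**2 + 1**2)) = -1273*(203 - (25 + 1)) = -1273*(203 - 1*26) = -1273*(203 - 26) = -1273*177 = -225321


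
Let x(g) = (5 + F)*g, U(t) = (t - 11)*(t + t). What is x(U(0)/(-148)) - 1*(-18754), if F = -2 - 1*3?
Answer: 18754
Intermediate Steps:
F = -5 (F = -2 - 3 = -5)
U(t) = 2*t*(-11 + t) (U(t) = (-11 + t)*(2*t) = 2*t*(-11 + t))
x(g) = 0 (x(g) = (5 - 5)*g = 0*g = 0)
x(U(0)/(-148)) - 1*(-18754) = 0 - 1*(-18754) = 0 + 18754 = 18754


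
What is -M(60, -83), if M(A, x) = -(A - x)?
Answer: 143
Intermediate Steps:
M(A, x) = x - A
-M(60, -83) = -(-83 - 1*60) = -(-83 - 60) = -1*(-143) = 143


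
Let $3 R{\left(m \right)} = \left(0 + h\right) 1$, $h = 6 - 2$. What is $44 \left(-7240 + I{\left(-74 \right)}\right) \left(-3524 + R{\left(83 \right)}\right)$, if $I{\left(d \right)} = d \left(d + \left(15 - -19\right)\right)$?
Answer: $\frac{1990165760}{3} \approx 6.6339 \cdot 10^{8}$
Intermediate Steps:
$h = 4$
$I{\left(d \right)} = d \left(34 + d\right)$ ($I{\left(d \right)} = d \left(d + \left(15 + 19\right)\right) = d \left(d + 34\right) = d \left(34 + d\right)$)
$R{\left(m \right)} = \frac{4}{3}$ ($R{\left(m \right)} = \frac{\left(0 + 4\right) 1}{3} = \frac{4 \cdot 1}{3} = \frac{1}{3} \cdot 4 = \frac{4}{3}$)
$44 \left(-7240 + I{\left(-74 \right)}\right) \left(-3524 + R{\left(83 \right)}\right) = 44 \left(-7240 - 74 \left(34 - 74\right)\right) \left(-3524 + \frac{4}{3}\right) = 44 \left(-7240 - -2960\right) \left(- \frac{10568}{3}\right) = 44 \left(-7240 + 2960\right) \left(- \frac{10568}{3}\right) = 44 \left(\left(-4280\right) \left(- \frac{10568}{3}\right)\right) = 44 \cdot \frac{45231040}{3} = \frac{1990165760}{3}$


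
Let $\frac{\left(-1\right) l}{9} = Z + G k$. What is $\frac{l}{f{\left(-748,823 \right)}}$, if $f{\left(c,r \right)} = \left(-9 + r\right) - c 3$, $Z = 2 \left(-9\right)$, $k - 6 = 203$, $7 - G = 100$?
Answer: $\frac{58365}{608872} \approx 0.095858$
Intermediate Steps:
$G = -93$ ($G = 7 - 100 = -93$)
$k = 209$ ($k = 6 + 203 = 209$)
$Z = -18$
$f{\left(c,r \right)} = - 3 c \left(-9 + r\right)$ ($f{\left(c,r \right)} = \left(-9 + r\right) \left(- 3 c\right) = - 3 c \left(-9 + r\right)$)
$l = 175095$ ($l = - 9 \left(-18 - 19437\right) = \left(-9\right) \left(-19455\right) = 175095$)
$\frac{l}{f{\left(-748,823 \right)}} = \frac{175095}{3 \left(-748\right) \left(9 - 823\right)} = \frac{175095}{3 \left(-748\right) \left(-814\right)} = \frac{175095}{1826616} = 175095 \cdot \frac{1}{1826616} = \frac{58365}{608872}$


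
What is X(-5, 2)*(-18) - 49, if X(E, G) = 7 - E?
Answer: -265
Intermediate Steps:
X(-5, 2)*(-18) - 49 = (7 - 1*(-5))*(-18) - 49 = (7 + 5)*(-18) - 49 = 12*(-18) - 49 = -216 - 49 = -265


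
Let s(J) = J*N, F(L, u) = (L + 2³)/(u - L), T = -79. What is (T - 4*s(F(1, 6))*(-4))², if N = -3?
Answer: 683929/25 ≈ 27357.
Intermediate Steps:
F(L, u) = (8 + L)/(u - L) (F(L, u) = (L + 8)/(u - L) = (8 + L)/(u - L))
s(J) = -3*J (s(J) = J*(-3) = -3*J)
(T - 4*s(F(1, 6))*(-4))² = (-79 - (-12)*(8 + 1)/(6 - 1*1)*(-4))² = (-79 - (-12)*9/(6 - 1)*(-4))² = (-79 - (-12)*9/5*(-4))² = (-79 - 4*(-27/5)*(-4))² = (-79 + (108/5)*(-4))² = (-79 - 432/5)² = (-827/5)² = 683929/25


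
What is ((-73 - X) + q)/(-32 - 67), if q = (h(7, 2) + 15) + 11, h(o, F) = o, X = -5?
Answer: 35/99 ≈ 0.35354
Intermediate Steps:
q = 33 (q = (7 + 15) + 11 = 22 + 11 = 33)
((-73 - X) + q)/(-32 - 67) = ((-73 - 1*(-5)) + 33)/(-32 - 67) = ((-73 + 5) + 33)/(-99) = (-68 + 33)*(-1/99) = -35*(-1/99) = 35/99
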